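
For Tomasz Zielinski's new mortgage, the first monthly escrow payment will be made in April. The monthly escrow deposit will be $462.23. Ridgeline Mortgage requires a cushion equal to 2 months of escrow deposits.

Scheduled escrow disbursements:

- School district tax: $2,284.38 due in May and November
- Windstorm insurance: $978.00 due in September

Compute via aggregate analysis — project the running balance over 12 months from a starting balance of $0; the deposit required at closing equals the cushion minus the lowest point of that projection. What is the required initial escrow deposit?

Cushion = 2 × $462.23 = $924.46
Trial balance (start $0, +$462.23 each month, − disbursements):
  Apr: +$462.23 → $462.23
  May: +$462.23 − $2,284.38 → -$1,359.92
  Jun: +$462.23 → -$897.69
  Jul: +$462.23 → -$435.46
  Aug: +$462.23 → $26.77
  Sep: +$462.23 − $978.00 → -$489.00
  Oct: +$462.23 → -$26.77
  Nov: +$462.23 − $2,284.38 → -$1,848.92
  Dec: +$462.23 → -$1,386.69
  Jan: +$462.23 → -$924.46
  Feb: +$462.23 → -$462.23
  Mar: +$462.23 → $0.00
Lowest trial balance = -$1,848.92 (Nov)
Initial deposit = cushion − low point = $924.46 − (-$1,848.92) = $2,773.38

$2,773.38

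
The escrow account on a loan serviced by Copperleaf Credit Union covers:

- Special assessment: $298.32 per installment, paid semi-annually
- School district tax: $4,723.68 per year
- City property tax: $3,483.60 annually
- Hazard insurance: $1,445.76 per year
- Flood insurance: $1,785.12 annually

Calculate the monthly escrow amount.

$1,002.90

Special assessment = $298.32 × 2 = $596.64
School district tax = $4,723.68
City property tax = $3,483.60
Hazard insurance = $1,445.76
Flood insurance = $1,785.12
Yearly total = $596.64 + $4,723.68 + $3,483.60 + $1,445.76 + $1,785.12 = $12,034.80
Monthly = $12,034.80 ÷ 12 = $1,002.90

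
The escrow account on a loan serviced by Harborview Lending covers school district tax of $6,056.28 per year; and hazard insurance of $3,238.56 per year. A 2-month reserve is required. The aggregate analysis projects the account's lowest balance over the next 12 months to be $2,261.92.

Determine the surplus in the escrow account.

$712.78

School district tax — $6,056.28 per year
Hazard insurance — $3,238.56 per year
Total annual escrow = $9,294.84
Per month = $9,294.84 ÷ 12 = $774.57
Required cushion = 2 × $774.57 = $1,549.14
Excess over cushion: $2,261.92 − $1,549.14 = $712.78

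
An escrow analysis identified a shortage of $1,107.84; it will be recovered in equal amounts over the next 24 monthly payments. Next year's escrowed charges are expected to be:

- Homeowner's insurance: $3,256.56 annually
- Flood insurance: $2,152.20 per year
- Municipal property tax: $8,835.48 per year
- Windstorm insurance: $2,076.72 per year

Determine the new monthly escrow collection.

Homeowner's insurance — $3,256.56 annually
Flood insurance — $2,152.20 annually
Municipal property tax — $8,835.48 annually
Windstorm insurance — $2,076.72 annually
Yearly total = $3,256.56 + $2,152.20 + $8,835.48 + $2,076.72 = $16,320.96
Monthly escrow = $16,320.96 ÷ 12 = $1,360.08
Shortage spread = $1,107.84 / 24 = $46.16/mo
New monthly escrow = $1,360.08 + $46.16 = $1,406.24

$1,406.24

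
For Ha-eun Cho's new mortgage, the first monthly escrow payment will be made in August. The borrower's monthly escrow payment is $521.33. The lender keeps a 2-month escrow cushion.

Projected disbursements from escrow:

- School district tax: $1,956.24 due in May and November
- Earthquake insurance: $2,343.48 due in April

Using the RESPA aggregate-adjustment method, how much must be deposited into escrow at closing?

$2,085.32

Cushion = 2 × $521.33 = $1,042.66
Trial balance (start $0, +$521.33 each month, − disbursements):
  Aug: +$521.33 → $521.33
  Sep: +$521.33 → $1,042.66
  Oct: +$521.33 → $1,563.99
  Nov: +$521.33 − $1,956.24 → $129.08
  Dec: +$521.33 → $650.41
  Jan: +$521.33 → $1,171.74
  Feb: +$521.33 → $1,693.07
  Mar: +$521.33 → $2,214.40
  Apr: +$521.33 − $2,343.48 → $392.25
  May: +$521.33 − $1,956.24 → -$1,042.66
  Jun: +$521.33 → -$521.33
  Jul: +$521.33 → $0.00
Lowest trial balance = -$1,042.66 (May)
Initial deposit = cushion − low point = $1,042.66 − (-$1,042.66) = $2,085.32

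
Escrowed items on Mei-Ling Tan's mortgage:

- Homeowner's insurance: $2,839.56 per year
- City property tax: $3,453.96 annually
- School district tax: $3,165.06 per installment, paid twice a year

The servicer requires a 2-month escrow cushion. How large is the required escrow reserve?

Homeowner's insurance: $2,839.56/yr
City property tax: $3,453.96/yr
School district tax: $3,165.06 × 2 = $6,330.12/yr
Annual escrow total = $12,623.64
Per month = $12,623.64 / 12 = $1,051.97
Reserve = 2 × $1,051.97 = $2,103.94

$2,103.94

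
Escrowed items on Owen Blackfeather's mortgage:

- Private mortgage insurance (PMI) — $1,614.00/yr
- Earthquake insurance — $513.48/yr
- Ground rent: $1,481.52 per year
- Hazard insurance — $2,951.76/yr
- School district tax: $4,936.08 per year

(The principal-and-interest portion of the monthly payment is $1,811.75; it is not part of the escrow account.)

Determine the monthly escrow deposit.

$958.07

Private mortgage insurance (PMI): $1,614.00/yr
Earthquake insurance: $513.48/yr
Ground rent: $1,481.52/yr
Hazard insurance: $2,951.76/yr
School district tax: $4,936.08/yr
Yearly total = $1,614.00 + $513.48 + $1,481.52 + $2,951.76 + $4,936.08 = $11,496.84
Base monthly escrow = $11,496.84 / 12 = $958.07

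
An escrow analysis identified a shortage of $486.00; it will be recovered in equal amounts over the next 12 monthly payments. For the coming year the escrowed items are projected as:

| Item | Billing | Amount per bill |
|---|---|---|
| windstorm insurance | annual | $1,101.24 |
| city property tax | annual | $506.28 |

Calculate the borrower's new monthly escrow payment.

$174.46

Windstorm insurance = $1,101.24 annually
City property tax = $506.28 annually
Yearly total = $1,607.52
Base monthly escrow = $1,607.52 / 12 = $133.96
Monthly shortage recovery: $486.00 ÷ 12 = $40.50
New monthly escrow = $133.96 + $40.50 = $174.46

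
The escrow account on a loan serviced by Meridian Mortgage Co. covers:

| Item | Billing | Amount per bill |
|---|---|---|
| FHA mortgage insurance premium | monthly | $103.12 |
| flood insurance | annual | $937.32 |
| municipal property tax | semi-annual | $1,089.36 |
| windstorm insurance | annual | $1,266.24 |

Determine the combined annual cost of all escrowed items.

$5,619.72

FHA mortgage insurance premium = $103.12 × 12 = $1,237.44/yr
Flood insurance = $937.32/yr
Municipal property tax = $1,089.36 × 2 = $2,178.72/yr
Windstorm insurance = $1,266.24/yr
Annual escrow total = $1,237.44 + $937.32 + $2,178.72 + $1,266.24 = $5,619.72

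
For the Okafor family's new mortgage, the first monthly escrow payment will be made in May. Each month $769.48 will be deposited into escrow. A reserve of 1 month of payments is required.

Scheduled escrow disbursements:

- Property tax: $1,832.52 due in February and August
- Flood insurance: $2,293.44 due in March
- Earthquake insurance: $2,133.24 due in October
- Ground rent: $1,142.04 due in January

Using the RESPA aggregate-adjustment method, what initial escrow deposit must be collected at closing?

$1,538.96

Cushion = 1 × $769.48 = $769.48
Trial balance (start $0, +$769.48 each month, − disbursements):
  May: +$769.48 → $769.48
  Jun: +$769.48 → $1,538.96
  Jul: +$769.48 → $2,308.44
  Aug: +$769.48 − $1,832.52 → $1,245.40
  Sep: +$769.48 → $2,014.88
  Oct: +$769.48 − $2,133.24 → $651.12
  Nov: +$769.48 → $1,420.60
  Dec: +$769.48 → $2,190.08
  Jan: +$769.48 − $1,142.04 → $1,817.52
  Feb: +$769.48 − $1,832.52 → $754.48
  Mar: +$769.48 − $2,293.44 → -$769.48
  Apr: +$769.48 → $0.00
Lowest trial balance = -$769.48 (Mar)
Initial deposit = cushion − low point = $769.48 − (-$769.48) = $1,538.96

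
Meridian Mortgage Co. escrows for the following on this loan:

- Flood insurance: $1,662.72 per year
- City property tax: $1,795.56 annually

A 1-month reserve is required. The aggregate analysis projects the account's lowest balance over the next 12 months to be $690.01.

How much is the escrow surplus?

Flood insurance — $1,662.72/yr
City property tax — $1,795.56/yr
Combined annual = $1,662.72 + $1,795.56 = $3,458.28
Per month = $3,458.28 ÷ 12 = $288.19
Cushion = 1 × $288.19 = $288.19
Surplus = $690.01 − $288.19 = $401.82

$401.82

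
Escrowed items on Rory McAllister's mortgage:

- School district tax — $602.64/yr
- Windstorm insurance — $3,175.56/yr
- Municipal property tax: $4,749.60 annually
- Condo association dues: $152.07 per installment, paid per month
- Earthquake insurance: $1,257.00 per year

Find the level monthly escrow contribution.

School district tax — $602.64/yr
Windstorm insurance — $3,175.56/yr
Municipal property tax — $4,749.60/yr
Condo association dues — $152.07 × 12 = $1,824.84/yr
Earthquake insurance — $1,257.00/yr
Total annual escrow = $11,609.64
Per month = $11,609.64 / 12 = $967.47

$967.47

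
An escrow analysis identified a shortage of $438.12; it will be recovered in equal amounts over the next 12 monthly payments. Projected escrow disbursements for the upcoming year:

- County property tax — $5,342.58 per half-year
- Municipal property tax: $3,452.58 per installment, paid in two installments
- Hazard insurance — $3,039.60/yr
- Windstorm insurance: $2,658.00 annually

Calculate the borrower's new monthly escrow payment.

County property tax: $5,342.58 × 2 = $10,685.16/yr
Municipal property tax: $3,452.58 × 2 = $6,905.16/yr
Hazard insurance: $3,039.60/yr
Windstorm insurance: $2,658.00/yr
Total annual escrow = $10,685.16 + $6,905.16 + $3,039.60 + $2,658.00 = $23,287.92
Monthly = $23,287.92 ÷ 12 = $1,940.66
Monthly shortage recovery: $438.12 / 12 = $36.51
Adjusted monthly = $1,940.66 + $36.51 = $1,977.17

$1,977.17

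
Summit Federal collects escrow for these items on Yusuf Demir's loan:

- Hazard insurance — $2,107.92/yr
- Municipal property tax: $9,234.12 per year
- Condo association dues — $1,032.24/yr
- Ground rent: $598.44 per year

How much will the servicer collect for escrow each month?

$1,081.06

Hazard insurance — $2,107.92 annually
Municipal property tax — $9,234.12 annually
Condo association dues — $1,032.24 annually
Ground rent — $598.44 annually
Annual escrow total = $2,107.92 + $9,234.12 + $1,032.24 + $598.44 = $12,972.72
Per month = $12,972.72 / 12 = $1,081.06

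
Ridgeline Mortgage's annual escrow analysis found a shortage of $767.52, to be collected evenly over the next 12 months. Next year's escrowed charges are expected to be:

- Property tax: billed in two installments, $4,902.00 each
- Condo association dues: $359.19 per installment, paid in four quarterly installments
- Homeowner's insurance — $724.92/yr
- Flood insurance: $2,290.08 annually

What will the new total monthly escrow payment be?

$1,251.94

Property tax = $4,902.00 × 2 = $9,804.00 per year
Condo association dues = $359.19 × 4 = $1,436.76 per year
Homeowner's insurance = $724.92 per year
Flood insurance = $2,290.08 per year
Total annual escrow = $14,255.76
Monthly escrow = $14,255.76 ÷ 12 = $1,187.98
Shortage spread = $767.52 / 12 = $63.96/mo
Adjusted monthly = $1,187.98 + $63.96 = $1,251.94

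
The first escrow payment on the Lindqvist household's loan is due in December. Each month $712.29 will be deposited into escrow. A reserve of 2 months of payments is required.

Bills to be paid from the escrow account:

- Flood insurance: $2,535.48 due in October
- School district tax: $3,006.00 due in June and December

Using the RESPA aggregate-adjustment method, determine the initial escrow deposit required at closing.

Cushion = 2 × $712.29 = $1,424.58
Trial balance (start $0, +$712.29 each month, − disbursements):
  Dec: +$712.29 − $3,006.00 → -$2,293.71
  Jan: +$712.29 → -$1,581.42
  Feb: +$712.29 → -$869.13
  Mar: +$712.29 → -$156.84
  Apr: +$712.29 → $555.45
  May: +$712.29 → $1,267.74
  Jun: +$712.29 − $3,006.00 → -$1,025.97
  Jul: +$712.29 → -$313.68
  Aug: +$712.29 → $398.61
  Sep: +$712.29 → $1,110.90
  Oct: +$712.29 − $2,535.48 → -$712.29
  Nov: +$712.29 → $0.00
Lowest trial balance = -$2,293.71 (Dec)
Initial deposit = cushion − low point = $1,424.58 − (-$2,293.71) = $3,718.29

$3,718.29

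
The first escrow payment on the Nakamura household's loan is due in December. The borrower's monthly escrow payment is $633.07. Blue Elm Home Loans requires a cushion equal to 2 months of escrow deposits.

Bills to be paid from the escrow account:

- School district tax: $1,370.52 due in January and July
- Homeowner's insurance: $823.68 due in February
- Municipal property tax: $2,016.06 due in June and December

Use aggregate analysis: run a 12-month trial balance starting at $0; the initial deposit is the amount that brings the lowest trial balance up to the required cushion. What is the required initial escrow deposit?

$3,798.42

Cushion = 2 × $633.07 = $1,266.14
Trial balance (start $0, +$633.07 each month, − disbursements):
  Dec: +$633.07 − $2,016.06 → -$1,382.99
  Jan: +$633.07 − $1,370.52 → -$2,120.44
  Feb: +$633.07 − $823.68 → -$2,311.05
  Mar: +$633.07 → -$1,677.98
  Apr: +$633.07 → -$1,044.91
  May: +$633.07 → -$411.84
  Jun: +$633.07 − $2,016.06 → -$1,794.83
  Jul: +$633.07 − $1,370.52 → -$2,532.28
  Aug: +$633.07 → -$1,899.21
  Sep: +$633.07 → -$1,266.14
  Oct: +$633.07 → -$633.07
  Nov: +$633.07 → $0.00
Lowest trial balance = -$2,532.28 (Jul)
Initial deposit = cushion − low point = $1,266.14 − (-$2,532.28) = $3,798.42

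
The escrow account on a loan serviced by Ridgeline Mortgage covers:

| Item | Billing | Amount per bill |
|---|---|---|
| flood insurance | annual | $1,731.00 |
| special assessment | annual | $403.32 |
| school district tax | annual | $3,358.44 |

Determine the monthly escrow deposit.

Flood insurance — $1,731.00 per year
Special assessment — $403.32 per year
School district tax — $3,358.44 per year
Yearly total = $1,731.00 + $403.32 + $3,358.44 = $5,492.76
Per month = $5,492.76 ÷ 12 = $457.73

$457.73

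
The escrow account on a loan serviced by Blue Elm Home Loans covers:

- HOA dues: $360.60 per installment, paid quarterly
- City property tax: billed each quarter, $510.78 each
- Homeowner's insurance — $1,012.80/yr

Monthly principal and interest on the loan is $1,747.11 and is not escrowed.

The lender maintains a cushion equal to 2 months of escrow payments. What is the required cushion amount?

$749.72

HOA dues: $360.60 × 4 = $1,442.40 per year
City property tax: $510.78 × 4 = $2,043.12 per year
Homeowner's insurance: $1,012.80 per year
Combined annual = $1,442.40 + $2,043.12 + $1,012.80 = $4,498.32
Monthly escrow = $4,498.32 ÷ 12 = $374.86
Required cushion = 2 × $374.86 = $749.72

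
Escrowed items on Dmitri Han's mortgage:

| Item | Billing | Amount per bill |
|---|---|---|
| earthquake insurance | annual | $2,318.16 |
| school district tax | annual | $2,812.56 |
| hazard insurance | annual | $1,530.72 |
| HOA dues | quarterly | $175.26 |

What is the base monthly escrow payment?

$613.54

Earthquake insurance: $2,318.16/yr
School district tax: $2,812.56/yr
Hazard insurance: $1,530.72/yr
HOA dues: $175.26 × 4 = $701.04/yr
Yearly total = $2,318.16 + $2,812.56 + $1,530.72 + $701.04 = $7,362.48
Monthly escrow = $7,362.48 ÷ 12 = $613.54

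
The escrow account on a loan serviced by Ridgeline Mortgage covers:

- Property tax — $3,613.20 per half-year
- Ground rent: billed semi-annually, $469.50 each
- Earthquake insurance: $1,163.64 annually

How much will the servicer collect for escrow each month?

Property tax = $3,613.20 × 2 = $7,226.40 annually
Ground rent = $469.50 × 2 = $939.00 annually
Earthquake insurance = $1,163.64 annually
Yearly total = $9,329.04
Per month = $9,329.04 ÷ 12 = $777.42

$777.42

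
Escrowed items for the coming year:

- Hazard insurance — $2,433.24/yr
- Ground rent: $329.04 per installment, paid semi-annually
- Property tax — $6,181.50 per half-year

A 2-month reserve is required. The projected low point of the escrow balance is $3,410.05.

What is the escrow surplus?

Hazard insurance — $2,433.24/yr
Ground rent — $329.04 × 2 = $658.08/yr
Property tax — $6,181.50 × 2 = $12,363.00/yr
Total annual escrow = $15,454.32
Monthly escrow = $15,454.32 ÷ 12 = $1,287.86
Cushion = 2 × $1,287.86 = $2,575.72
Excess over cushion: $3,410.05 − $2,575.72 = $834.33

$834.33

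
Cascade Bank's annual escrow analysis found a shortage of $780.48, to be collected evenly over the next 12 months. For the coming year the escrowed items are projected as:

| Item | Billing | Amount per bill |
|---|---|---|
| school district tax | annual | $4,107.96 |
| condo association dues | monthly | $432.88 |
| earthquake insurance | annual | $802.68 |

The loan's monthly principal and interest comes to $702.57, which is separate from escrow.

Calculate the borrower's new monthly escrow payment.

School district tax: $4,107.96/yr
Condo association dues: $432.88 × 12 = $5,194.56/yr
Earthquake insurance: $802.68/yr
Total per year = $4,107.96 + $5,194.56 + $802.68 = $10,105.20
Per month = $10,105.20 ÷ 12 = $842.10
Shortage per month = $780.48 ÷ 12 = $65.04
Adjusted monthly = $842.10 + $65.04 = $907.14

$907.14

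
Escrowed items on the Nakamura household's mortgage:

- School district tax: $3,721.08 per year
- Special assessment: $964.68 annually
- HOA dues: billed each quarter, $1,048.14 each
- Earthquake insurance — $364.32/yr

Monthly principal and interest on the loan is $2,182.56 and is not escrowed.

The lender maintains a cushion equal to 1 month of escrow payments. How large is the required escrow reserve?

$770.22

School district tax: $3,721.08/yr
Special assessment: $964.68/yr
HOA dues: $1,048.14 × 4 = $4,192.56/yr
Earthquake insurance: $364.32/yr
Total annual escrow = $3,721.08 + $964.68 + $4,192.56 + $364.32 = $9,242.64
Monthly = $9,242.64 / 12 = $770.22
Cushion = 1 × $770.22 = $770.22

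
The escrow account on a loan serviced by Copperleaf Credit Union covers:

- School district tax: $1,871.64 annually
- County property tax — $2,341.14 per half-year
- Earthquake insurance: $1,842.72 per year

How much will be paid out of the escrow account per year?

School district tax — $1,871.64 annually
County property tax — $2,341.14 × 2 = $4,682.28 annually
Earthquake insurance — $1,842.72 annually
Annual escrow total = $1,871.64 + $4,682.28 + $1,842.72 = $8,396.64

$8,396.64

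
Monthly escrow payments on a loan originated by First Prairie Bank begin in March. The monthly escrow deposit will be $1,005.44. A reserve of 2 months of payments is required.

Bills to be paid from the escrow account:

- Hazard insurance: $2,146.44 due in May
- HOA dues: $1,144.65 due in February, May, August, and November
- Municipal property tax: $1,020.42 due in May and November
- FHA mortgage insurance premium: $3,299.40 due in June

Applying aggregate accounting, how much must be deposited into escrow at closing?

$5,600.03

Cushion = 2 × $1,005.44 = $2,010.88
Trial balance (start $0, +$1,005.44 each month, − disbursements):
  Mar: +$1,005.44 → $1,005.44
  Apr: +$1,005.44 → $2,010.88
  May: +$1,005.44 − $4,311.51 → -$1,295.19
  Jun: +$1,005.44 − $3,299.40 → -$3,589.15
  Jul: +$1,005.44 → -$2,583.71
  Aug: +$1,005.44 − $1,144.65 → -$2,722.92
  Sep: +$1,005.44 → -$1,717.48
  Oct: +$1,005.44 → -$712.04
  Nov: +$1,005.44 − $2,165.07 → -$1,871.67
  Dec: +$1,005.44 → -$866.23
  Jan: +$1,005.44 → $139.21
  Feb: +$1,005.44 − $1,144.65 → $0.00
Lowest trial balance = -$3,589.15 (Jun)
Initial deposit = cushion − low point = $2,010.88 − (-$3,589.15) = $5,600.03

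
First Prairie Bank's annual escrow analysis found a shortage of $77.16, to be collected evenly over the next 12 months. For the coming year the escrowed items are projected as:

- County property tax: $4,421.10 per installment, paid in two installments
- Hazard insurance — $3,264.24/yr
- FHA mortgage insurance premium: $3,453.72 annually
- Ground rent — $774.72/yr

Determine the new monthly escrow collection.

County property tax — $4,421.10 × 2 = $8,842.20 annually
Hazard insurance — $3,264.24 annually
FHA mortgage insurance premium — $3,453.72 annually
Ground rent — $774.72 annually
Combined annual = $16,334.88
Base monthly escrow = $16,334.88 / 12 = $1,361.24
Shortage spread = $77.16 / 12 = $6.43/mo
Adjusted monthly = $1,361.24 + $6.43 = $1,367.67

$1,367.67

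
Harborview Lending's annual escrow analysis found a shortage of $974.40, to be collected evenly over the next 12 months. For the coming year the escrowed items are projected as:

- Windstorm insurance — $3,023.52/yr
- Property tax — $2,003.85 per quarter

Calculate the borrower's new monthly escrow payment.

$1,001.11

Windstorm insurance — $3,023.52 annually
Property tax — $2,003.85 × 4 = $8,015.40 annually
Total annual escrow = $11,038.92
Base monthly escrow = $11,038.92 ÷ 12 = $919.91
Shortage spread = $974.40 / 12 = $81.20/mo
Adjusted monthly = $919.91 + $81.20 = $1,001.11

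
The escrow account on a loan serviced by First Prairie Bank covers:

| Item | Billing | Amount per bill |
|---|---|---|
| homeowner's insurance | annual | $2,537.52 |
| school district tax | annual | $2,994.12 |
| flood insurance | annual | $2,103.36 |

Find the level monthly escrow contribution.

$636.25

Homeowner's insurance: $2,537.52 per year
School district tax: $2,994.12 per year
Flood insurance: $2,103.36 per year
Combined annual = $2,537.52 + $2,994.12 + $2,103.36 = $7,635.00
Monthly escrow = $7,635.00 ÷ 12 = $636.25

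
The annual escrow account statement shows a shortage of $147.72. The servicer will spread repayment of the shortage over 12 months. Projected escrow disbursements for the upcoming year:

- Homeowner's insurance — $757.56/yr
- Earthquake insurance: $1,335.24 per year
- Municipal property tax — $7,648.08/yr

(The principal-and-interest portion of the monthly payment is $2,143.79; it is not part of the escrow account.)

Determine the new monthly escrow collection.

Homeowner's insurance — $757.56 annually
Earthquake insurance — $1,335.24 annually
Municipal property tax — $7,648.08 annually
Annual escrow total = $9,740.88
Monthly escrow = $9,740.88 / 12 = $811.74
Shortage spread = $147.72 / 12 = $12.31/mo
New monthly escrow = $811.74 + $12.31 = $824.05

$824.05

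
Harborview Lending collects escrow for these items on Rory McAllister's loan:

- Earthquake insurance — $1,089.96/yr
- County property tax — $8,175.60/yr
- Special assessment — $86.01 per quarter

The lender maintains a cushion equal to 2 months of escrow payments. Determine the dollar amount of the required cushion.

$1,601.60

Earthquake insurance — $1,089.96 per year
County property tax — $8,175.60 per year
Special assessment — $86.01 × 4 = $344.04 per year
Yearly total = $1,089.96 + $8,175.60 + $344.04 = $9,609.60
Per month = $9,609.60 / 12 = $800.80
Cushion = 2 × $800.80 = $1,601.60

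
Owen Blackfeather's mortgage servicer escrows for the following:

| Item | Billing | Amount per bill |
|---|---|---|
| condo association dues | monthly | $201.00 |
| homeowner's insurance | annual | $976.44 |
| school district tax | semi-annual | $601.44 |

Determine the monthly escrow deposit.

Condo association dues = $201.00 × 12 = $2,412.00 per year
Homeowner's insurance = $976.44 per year
School district tax = $601.44 × 2 = $1,202.88 per year
Total per year = $2,412.00 + $976.44 + $1,202.88 = $4,591.32
Per month = $4,591.32 / 12 = $382.61

$382.61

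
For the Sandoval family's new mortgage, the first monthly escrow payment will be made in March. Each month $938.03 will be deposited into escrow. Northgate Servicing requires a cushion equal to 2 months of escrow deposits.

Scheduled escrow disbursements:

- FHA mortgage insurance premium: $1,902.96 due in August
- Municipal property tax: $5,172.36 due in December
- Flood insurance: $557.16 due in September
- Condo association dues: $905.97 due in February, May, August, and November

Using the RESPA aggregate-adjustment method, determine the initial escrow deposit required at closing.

Cushion = 2 × $938.03 = $1,876.06
Trial balance (start $0, +$938.03 each month, − disbursements):
  Mar: +$938.03 → $938.03
  Apr: +$938.03 → $1,876.06
  May: +$938.03 − $905.97 → $1,908.12
  Jun: +$938.03 → $2,846.15
  Jul: +$938.03 → $3,784.18
  Aug: +$938.03 − $2,808.93 → $1,913.28
  Sep: +$938.03 − $557.16 → $2,294.15
  Oct: +$938.03 → $3,232.18
  Nov: +$938.03 − $905.97 → $3,264.24
  Dec: +$938.03 − $5,172.36 → -$970.09
  Jan: +$938.03 → -$32.06
  Feb: +$938.03 − $905.97 → $0.00
Lowest trial balance = -$970.09 (Dec)
Initial deposit = cushion − low point = $1,876.06 − (-$970.09) = $2,846.15

$2,846.15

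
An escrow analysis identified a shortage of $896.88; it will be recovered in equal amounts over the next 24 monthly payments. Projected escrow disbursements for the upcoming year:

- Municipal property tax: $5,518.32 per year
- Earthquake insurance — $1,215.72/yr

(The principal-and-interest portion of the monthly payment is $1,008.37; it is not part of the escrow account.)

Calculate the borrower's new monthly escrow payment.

$598.54

Municipal property tax: $5,518.32/yr
Earthquake insurance: $1,215.72/yr
Annual escrow total = $5,518.32 + $1,215.72 = $6,734.04
Base monthly escrow = $6,734.04 / 12 = $561.17
Shortage spread = $896.88 ÷ 24 = $37.37/mo
Adjusted monthly = $561.17 + $37.37 = $598.54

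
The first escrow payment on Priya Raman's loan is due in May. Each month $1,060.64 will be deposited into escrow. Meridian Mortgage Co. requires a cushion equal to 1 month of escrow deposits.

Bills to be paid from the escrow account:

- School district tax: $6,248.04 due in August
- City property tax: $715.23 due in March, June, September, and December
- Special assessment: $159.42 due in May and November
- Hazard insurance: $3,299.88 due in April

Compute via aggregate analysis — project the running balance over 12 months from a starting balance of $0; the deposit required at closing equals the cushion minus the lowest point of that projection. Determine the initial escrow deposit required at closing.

Cushion = 1 × $1,060.64 = $1,060.64
Trial balance (start $0, +$1,060.64 each month, − disbursements):
  May: +$1,060.64 − $159.42 → $901.22
  Jun: +$1,060.64 − $715.23 → $1,246.63
  Jul: +$1,060.64 → $2,307.27
  Aug: +$1,060.64 − $6,248.04 → -$2,880.13
  Sep: +$1,060.64 − $715.23 → -$2,534.72
  Oct: +$1,060.64 → -$1,474.08
  Nov: +$1,060.64 − $159.42 → -$572.86
  Dec: +$1,060.64 − $715.23 → -$227.45
  Jan: +$1,060.64 → $833.19
  Feb: +$1,060.64 → $1,893.83
  Mar: +$1,060.64 − $715.23 → $2,239.24
  Apr: +$1,060.64 − $3,299.88 → $0.00
Lowest trial balance = -$2,880.13 (Aug)
Initial deposit = cushion − low point = $1,060.64 − (-$2,880.13) = $3,940.77

$3,940.77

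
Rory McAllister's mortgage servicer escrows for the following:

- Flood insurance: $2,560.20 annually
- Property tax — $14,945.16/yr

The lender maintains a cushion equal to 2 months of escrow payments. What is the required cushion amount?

Flood insurance: $2,560.20 per year
Property tax: $14,945.16 per year
Yearly total = $17,505.36
Monthly escrow = $17,505.36 ÷ 12 = $1,458.78
Reserve = 2 × $1,458.78 = $2,917.56

$2,917.56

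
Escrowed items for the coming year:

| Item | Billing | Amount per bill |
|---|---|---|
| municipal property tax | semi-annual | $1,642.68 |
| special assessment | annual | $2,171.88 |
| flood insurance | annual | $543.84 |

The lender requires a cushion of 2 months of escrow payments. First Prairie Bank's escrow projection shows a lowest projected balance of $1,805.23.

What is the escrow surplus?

Municipal property tax — $1,642.68 × 2 = $3,285.36/yr
Special assessment — $2,171.88/yr
Flood insurance — $543.84/yr
Yearly total = $6,001.08
Base monthly escrow = $6,001.08 ÷ 12 = $500.09
Required cushion = 2 × $500.09 = $1,000.18
Excess over cushion: $1,805.23 − $1,000.18 = $805.05

$805.05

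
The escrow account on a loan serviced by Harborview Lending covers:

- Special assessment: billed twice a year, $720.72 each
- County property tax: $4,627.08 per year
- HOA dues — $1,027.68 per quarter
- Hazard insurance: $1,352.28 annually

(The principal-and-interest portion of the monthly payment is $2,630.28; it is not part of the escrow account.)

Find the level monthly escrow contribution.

Special assessment — $720.72 × 2 = $1,441.44 per year
County property tax — $4,627.08 per year
HOA dues — $1,027.68 × 4 = $4,110.72 per year
Hazard insurance — $1,352.28 per year
Annual escrow total = $1,441.44 + $4,627.08 + $4,110.72 + $1,352.28 = $11,531.52
Monthly = $11,531.52 ÷ 12 = $960.96

$960.96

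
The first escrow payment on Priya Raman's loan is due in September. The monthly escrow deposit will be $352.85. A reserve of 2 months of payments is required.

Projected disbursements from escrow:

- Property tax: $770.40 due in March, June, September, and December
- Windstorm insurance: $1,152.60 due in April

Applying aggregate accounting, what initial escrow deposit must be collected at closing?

Cushion = 2 × $352.85 = $705.70
Trial balance (start $0, +$352.85 each month, − disbursements):
  Sep: +$352.85 − $770.40 → -$417.55
  Oct: +$352.85 → -$64.70
  Nov: +$352.85 → $288.15
  Dec: +$352.85 − $770.40 → -$129.40
  Jan: +$352.85 → $223.45
  Feb: +$352.85 → $576.30
  Mar: +$352.85 − $770.40 → $158.75
  Apr: +$352.85 − $1,152.60 → -$641.00
  May: +$352.85 → -$288.15
  Jun: +$352.85 − $770.40 → -$705.70
  Jul: +$352.85 → -$352.85
  Aug: +$352.85 → $0.00
Lowest trial balance = -$705.70 (Jun)
Initial deposit = cushion − low point = $705.70 − (-$705.70) = $1,411.40

$1,411.40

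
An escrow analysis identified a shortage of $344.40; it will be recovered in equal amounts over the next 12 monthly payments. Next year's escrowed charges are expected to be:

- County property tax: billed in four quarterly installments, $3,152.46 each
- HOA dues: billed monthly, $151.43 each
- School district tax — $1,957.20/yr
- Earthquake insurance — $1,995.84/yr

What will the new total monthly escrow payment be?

$1,560.37

County property tax: $3,152.46 × 4 = $12,609.84
HOA dues: $151.43 × 12 = $1,817.16
School district tax: $1,957.20
Earthquake insurance: $1,995.84
Annual escrow total = $12,609.84 + $1,817.16 + $1,957.20 + $1,995.84 = $18,380.04
Monthly = $18,380.04 / 12 = $1,531.67
Shortage spread = $344.40 ÷ 12 = $28.70/mo
Adjusted monthly = $1,531.67 + $28.70 = $1,560.37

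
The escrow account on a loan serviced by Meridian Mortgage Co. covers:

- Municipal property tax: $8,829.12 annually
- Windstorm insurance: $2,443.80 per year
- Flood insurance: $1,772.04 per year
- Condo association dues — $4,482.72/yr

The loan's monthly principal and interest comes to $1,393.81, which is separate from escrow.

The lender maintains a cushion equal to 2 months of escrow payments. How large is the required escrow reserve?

$2,921.28

Municipal property tax: $8,829.12
Windstorm insurance: $2,443.80
Flood insurance: $1,772.04
Condo association dues: $4,482.72
Annual escrow total = $8,829.12 + $2,443.80 + $1,772.04 + $4,482.72 = $17,527.68
Base monthly escrow = $17,527.68 / 12 = $1,460.64
Cushion = 2 × $1,460.64 = $2,921.28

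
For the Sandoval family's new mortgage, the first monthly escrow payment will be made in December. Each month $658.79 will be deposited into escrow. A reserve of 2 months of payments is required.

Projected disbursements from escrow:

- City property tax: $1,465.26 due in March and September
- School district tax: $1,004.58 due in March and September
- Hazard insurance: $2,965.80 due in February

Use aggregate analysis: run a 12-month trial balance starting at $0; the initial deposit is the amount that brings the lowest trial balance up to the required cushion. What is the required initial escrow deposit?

Cushion = 2 × $658.79 = $1,317.58
Trial balance (start $0, +$658.79 each month, − disbursements):
  Dec: +$658.79 → $658.79
  Jan: +$658.79 → $1,317.58
  Feb: +$658.79 − $2,965.80 → -$989.43
  Mar: +$658.79 − $2,469.84 → -$2,800.48
  Apr: +$658.79 → -$2,141.69
  May: +$658.79 → -$1,482.90
  Jun: +$658.79 → -$824.11
  Jul: +$658.79 → -$165.32
  Aug: +$658.79 → $493.47
  Sep: +$658.79 − $2,469.84 → -$1,317.58
  Oct: +$658.79 → -$658.79
  Nov: +$658.79 → $0.00
Lowest trial balance = -$2,800.48 (Mar)
Initial deposit = cushion − low point = $1,317.58 − (-$2,800.48) = $4,118.06

$4,118.06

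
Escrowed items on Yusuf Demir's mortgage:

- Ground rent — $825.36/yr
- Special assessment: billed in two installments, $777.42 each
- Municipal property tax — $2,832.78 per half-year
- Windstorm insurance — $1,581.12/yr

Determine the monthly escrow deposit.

$802.24

Ground rent: $825.36 annually
Special assessment: $777.42 × 2 = $1,554.84 annually
Municipal property tax: $2,832.78 × 2 = $5,665.56 annually
Windstorm insurance: $1,581.12 annually
Combined annual = $825.36 + $1,554.84 + $5,665.56 + $1,581.12 = $9,626.88
Monthly = $9,626.88 ÷ 12 = $802.24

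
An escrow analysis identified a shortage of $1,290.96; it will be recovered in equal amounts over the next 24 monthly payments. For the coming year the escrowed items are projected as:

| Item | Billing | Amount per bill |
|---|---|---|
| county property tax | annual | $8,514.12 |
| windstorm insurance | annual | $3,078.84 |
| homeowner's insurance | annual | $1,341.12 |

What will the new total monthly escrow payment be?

County property tax: $8,514.12 per year
Windstorm insurance: $3,078.84 per year
Homeowner's insurance: $1,341.12 per year
Combined annual = $12,934.08
Monthly = $12,934.08 / 12 = $1,077.84
Shortage per month = $1,290.96 ÷ 24 = $53.79
Adjusted monthly = $1,077.84 + $53.79 = $1,131.63

$1,131.63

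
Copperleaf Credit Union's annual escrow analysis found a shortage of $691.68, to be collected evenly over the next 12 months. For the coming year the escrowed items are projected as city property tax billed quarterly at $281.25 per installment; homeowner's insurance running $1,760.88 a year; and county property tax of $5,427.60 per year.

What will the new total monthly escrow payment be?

$750.43

City property tax — $281.25 × 4 = $1,125.00
Homeowner's insurance — $1,760.88
County property tax — $5,427.60
Total annual escrow = $1,125.00 + $1,760.88 + $5,427.60 = $8,313.48
Base monthly escrow = $8,313.48 ÷ 12 = $692.79
Monthly shortage recovery: $691.68 ÷ 12 = $57.64
Adjusted monthly = $692.79 + $57.64 = $750.43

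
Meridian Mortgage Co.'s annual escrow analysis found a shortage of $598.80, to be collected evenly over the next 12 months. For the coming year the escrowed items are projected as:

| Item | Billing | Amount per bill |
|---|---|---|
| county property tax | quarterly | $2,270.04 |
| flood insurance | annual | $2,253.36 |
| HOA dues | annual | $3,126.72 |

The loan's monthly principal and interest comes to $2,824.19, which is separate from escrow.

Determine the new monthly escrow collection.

County property tax — $2,270.04 × 4 = $9,080.16 per year
Flood insurance — $2,253.36 per year
HOA dues — $3,126.72 per year
Annual escrow total = $9,080.16 + $2,253.36 + $3,126.72 = $14,460.24
Monthly escrow = $14,460.24 / 12 = $1,205.02
Shortage per month = $598.80 / 12 = $49.90
Adjusted monthly = $1,205.02 + $49.90 = $1,254.92

$1,254.92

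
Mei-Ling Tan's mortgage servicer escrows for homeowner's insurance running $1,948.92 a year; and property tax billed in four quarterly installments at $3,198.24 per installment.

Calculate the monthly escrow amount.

Homeowner's insurance — $1,948.92/yr
Property tax — $3,198.24 × 4 = $12,792.96/yr
Annual escrow total = $14,741.88
Base monthly escrow = $14,741.88 ÷ 12 = $1,228.49

$1,228.49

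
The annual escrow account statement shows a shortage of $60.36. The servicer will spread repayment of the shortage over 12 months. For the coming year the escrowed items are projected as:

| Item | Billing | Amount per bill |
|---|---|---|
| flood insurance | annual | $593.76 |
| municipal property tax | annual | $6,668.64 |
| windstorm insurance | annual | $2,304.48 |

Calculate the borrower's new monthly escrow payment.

$802.27

Flood insurance = $593.76 per year
Municipal property tax = $6,668.64 per year
Windstorm insurance = $2,304.48 per year
Combined annual = $9,566.88
Monthly = $9,566.88 / 12 = $797.24
Shortage spread = $60.36 ÷ 12 = $5.03/mo
Adjusted monthly = $797.24 + $5.03 = $802.27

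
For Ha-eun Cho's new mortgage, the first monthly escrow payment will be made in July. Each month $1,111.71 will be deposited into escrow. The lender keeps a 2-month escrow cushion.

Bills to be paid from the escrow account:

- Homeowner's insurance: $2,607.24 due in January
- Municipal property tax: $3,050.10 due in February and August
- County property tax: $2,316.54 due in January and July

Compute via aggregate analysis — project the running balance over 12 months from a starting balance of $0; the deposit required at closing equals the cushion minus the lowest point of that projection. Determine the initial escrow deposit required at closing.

$6,670.26

Cushion = 2 × $1,111.71 = $2,223.42
Trial balance (start $0, +$1,111.71 each month, − disbursements):
  Jul: +$1,111.71 − $2,316.54 → -$1,204.83
  Aug: +$1,111.71 − $3,050.10 → -$3,143.22
  Sep: +$1,111.71 → -$2,031.51
  Oct: +$1,111.71 → -$919.80
  Nov: +$1,111.71 → $191.91
  Dec: +$1,111.71 → $1,303.62
  Jan: +$1,111.71 − $4,923.78 → -$2,508.45
  Feb: +$1,111.71 − $3,050.10 → -$4,446.84
  Mar: +$1,111.71 → -$3,335.13
  Apr: +$1,111.71 → -$2,223.42
  May: +$1,111.71 → -$1,111.71
  Jun: +$1,111.71 → $0.00
Lowest trial balance = -$4,446.84 (Feb)
Initial deposit = cushion − low point = $2,223.42 − (-$4,446.84) = $6,670.26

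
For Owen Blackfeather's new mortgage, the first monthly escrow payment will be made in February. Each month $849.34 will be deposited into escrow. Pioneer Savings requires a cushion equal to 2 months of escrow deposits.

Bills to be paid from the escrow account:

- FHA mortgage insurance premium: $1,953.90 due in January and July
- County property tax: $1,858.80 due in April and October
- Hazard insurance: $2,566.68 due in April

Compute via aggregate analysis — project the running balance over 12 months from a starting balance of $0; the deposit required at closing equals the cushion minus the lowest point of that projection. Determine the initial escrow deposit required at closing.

$3,576.14

Cushion = 2 × $849.34 = $1,698.68
Trial balance (start $0, +$849.34 each month, − disbursements):
  Feb: +$849.34 → $849.34
  Mar: +$849.34 → $1,698.68
  Apr: +$849.34 − $4,425.48 → -$1,877.46
  May: +$849.34 → -$1,028.12
  Jun: +$849.34 → -$178.78
  Jul: +$849.34 − $1,953.90 → -$1,283.34
  Aug: +$849.34 → -$434.00
  Sep: +$849.34 → $415.34
  Oct: +$849.34 − $1,858.80 → -$594.12
  Nov: +$849.34 → $255.22
  Dec: +$849.34 → $1,104.56
  Jan: +$849.34 − $1,953.90 → $0.00
Lowest trial balance = -$1,877.46 (Apr)
Initial deposit = cushion − low point = $1,698.68 − (-$1,877.46) = $3,576.14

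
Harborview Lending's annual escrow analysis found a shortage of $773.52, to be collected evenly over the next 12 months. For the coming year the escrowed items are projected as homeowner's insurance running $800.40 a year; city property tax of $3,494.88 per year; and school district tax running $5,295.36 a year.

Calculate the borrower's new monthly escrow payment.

$863.68

Homeowner's insurance: $800.40 annually
City property tax: $3,494.88 annually
School district tax: $5,295.36 annually
Total per year = $800.40 + $3,494.88 + $5,295.36 = $9,590.64
Monthly escrow = $9,590.64 ÷ 12 = $799.22
Monthly shortage recovery: $773.52 ÷ 12 = $64.46
Adjusted monthly = $799.22 + $64.46 = $863.68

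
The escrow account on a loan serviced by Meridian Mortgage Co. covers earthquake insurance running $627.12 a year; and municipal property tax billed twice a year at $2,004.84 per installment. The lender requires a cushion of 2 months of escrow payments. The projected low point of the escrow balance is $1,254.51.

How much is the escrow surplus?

$481.71

Earthquake insurance: $627.12 annually
Municipal property tax: $2,004.84 × 2 = $4,009.68 annually
Total annual escrow = $4,636.80
Monthly escrow = $4,636.80 ÷ 12 = $386.40
Cushion = 2 × $386.40 = $772.80
Surplus = $1,254.51 − $772.80 = $481.71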